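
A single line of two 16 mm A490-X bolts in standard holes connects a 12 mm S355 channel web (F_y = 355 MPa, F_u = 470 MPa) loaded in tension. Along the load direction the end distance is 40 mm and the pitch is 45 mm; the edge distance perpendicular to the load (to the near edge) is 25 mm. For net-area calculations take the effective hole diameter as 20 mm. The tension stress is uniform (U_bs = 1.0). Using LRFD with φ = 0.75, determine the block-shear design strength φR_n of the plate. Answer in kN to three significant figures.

Shear plane L_v = 40 + 1·45 = 85 mm; A_gv = 85 × 12 = 1020 mm².
A_nv = (85 − 1.5·20) × 12 = 660 mm².
A_nt = (25 − 0.5·20) × 12 = 180 mm².
0.6 F_u A_nv = 186.1 kN; 0.6 F_y A_gv = 217.3 kN → shear rupture governs the shear term.
R_n = 186.1 + 1.0 × 470 × 180 / 1000 = 270.7 kN.
Design strength φR_n = 0.75 × 270.7 = 203 kN.

203 kN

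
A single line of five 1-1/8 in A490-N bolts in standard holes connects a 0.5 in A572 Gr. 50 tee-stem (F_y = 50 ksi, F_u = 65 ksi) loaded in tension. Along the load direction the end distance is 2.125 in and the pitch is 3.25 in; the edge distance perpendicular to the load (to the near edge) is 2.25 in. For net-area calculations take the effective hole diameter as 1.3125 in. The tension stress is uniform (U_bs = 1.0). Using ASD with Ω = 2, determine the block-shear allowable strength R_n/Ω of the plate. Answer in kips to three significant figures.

116 kips

Shear plane L_v = 2.125 + 4·3.25 = 15.12 in; A_gv = 15.12 × 0.5 = 7.562 in².
A_nv = (15.12 − 4.5·1.3125) × 0.5 = 4.609 in².
A_nt = (2.25 − 0.5·1.3125) × 0.5 = 0.7969 in².
0.6 F_u A_nv = 179.8 kips; 0.6 F_y A_gv = 226.9 kips → shear rupture governs the shear term.
R_n = 179.8 + 1.0 × 65 × 0.7969 = 231.6 kips.
Allowable strength R_n/Ω = 231.6 / 2 = 116 kips.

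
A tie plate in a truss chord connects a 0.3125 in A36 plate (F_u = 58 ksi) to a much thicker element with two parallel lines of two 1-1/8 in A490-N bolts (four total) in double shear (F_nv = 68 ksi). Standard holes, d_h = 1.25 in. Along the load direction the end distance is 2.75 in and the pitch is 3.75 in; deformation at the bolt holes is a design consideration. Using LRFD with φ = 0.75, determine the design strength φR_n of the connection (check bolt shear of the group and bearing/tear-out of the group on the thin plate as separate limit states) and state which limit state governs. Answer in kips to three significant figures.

143 kips (bearing governs)

Bolt shear: A_b = π·1.125²/4 = 0.994 in²; R_n = 68 × 0.994 × 4 × 2 = 540.7 kips → 0.75 × 540.7 = 406 kips.
Bearing (1.2 l_c t F_u ≤ 2.4 d t F_u): upper limit = 2.4·1.125·0.3125·58 = 48.94 kips.
  Edge l_c = 2.75 − 1.25/2 = 2.125 → r_n = 46.22 kips; interior l_c = 3.75 − 1.25 = 2.5 → r_n = 48.94 kips.
  R_n,bearing = 2·46.22 + 2·48.94 = 190.3 kips → 0.75 × 190.3 = 143 kips.
Bearing governs: 143 kips.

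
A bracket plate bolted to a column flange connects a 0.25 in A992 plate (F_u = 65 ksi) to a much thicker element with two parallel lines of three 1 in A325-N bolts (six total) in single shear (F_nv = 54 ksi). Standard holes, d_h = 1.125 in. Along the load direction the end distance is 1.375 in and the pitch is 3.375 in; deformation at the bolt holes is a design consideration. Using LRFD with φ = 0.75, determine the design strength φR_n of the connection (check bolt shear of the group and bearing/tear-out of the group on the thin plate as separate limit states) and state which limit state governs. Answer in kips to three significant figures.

141 kips (bearing governs)

Bolt shear: A_b = π·1²/4 = 0.7854 in²; R_n = 54 × 0.7854 × 6 × 1 = 254.5 kips → 0.75 × 254.5 = 191 kips.
Bearing (1.2 l_c t F_u ≤ 2.4 d t F_u): upper limit = 2.4·1·0.25·65 = 39 kips.
  Edge l_c = 1.375 − 1.125/2 = 0.8125 → r_n = 15.84 kips; interior l_c = 3.375 − 1.125 = 2.25 → r_n = 39 kips.
  R_n,bearing = 2·15.84 + 4·39 = 187.7 kips → 0.75 × 187.7 = 141 kips.
Bearing governs: 141 kips.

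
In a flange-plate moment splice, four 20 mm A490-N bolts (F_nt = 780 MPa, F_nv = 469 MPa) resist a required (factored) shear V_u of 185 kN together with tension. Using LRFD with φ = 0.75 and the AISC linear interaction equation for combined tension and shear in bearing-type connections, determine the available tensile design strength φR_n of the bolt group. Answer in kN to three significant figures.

A_b = π·20²/4 = 314.2 mm²; f_rv = 185 × 1000 / (4 × 314.2) = 147.2 MPa.
F'_nt = 1.3 F_nt − (F_nt / φF_nv) f_rv = 1.3·780 − (780/(0.75·469))·147.2 = 687.5 MPa, capped at F_nt → F'_nt = 687.5 MPa.
R_n = F'_nt · A_b · n = 687.5 × 314.2 × 4 / 1000 = 864 kN.
Design strength φR_n = 0.75 × 864 = 648 kN.

648 kN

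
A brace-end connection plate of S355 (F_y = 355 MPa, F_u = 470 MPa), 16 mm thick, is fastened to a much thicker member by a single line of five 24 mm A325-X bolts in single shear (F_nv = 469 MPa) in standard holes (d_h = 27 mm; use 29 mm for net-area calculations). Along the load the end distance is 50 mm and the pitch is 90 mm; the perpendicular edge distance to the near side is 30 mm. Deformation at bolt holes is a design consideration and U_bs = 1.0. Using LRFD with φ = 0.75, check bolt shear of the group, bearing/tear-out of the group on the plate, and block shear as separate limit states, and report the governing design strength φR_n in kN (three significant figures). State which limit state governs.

796 kN (bolt shear governs)

Bolt shear: A_b = π·24²/4 = 452.4 mm²; R_n = 469 × 452.4 × 5 × 1 / 1000 = 1061 kN → 0.75 × 1061 = 796 kN.
Bearing: edge l_c = 36.5, r_n = 329.4 kN; interior l_c = 63, r_n = 433.2 kN; R_n = 329.4 + 4·433.2 = 2062 kN → 1550 kN.
Block shear: A_gv = 6560, A_nv = 4472, A_nt = 248 mm²; R_n = min(0.6F_uA_nv, 0.6F_yA_gv) + U_bs·F_u·A_nt = 1378 kN → 1030 kN.
Bolt shear governs: 796 kN.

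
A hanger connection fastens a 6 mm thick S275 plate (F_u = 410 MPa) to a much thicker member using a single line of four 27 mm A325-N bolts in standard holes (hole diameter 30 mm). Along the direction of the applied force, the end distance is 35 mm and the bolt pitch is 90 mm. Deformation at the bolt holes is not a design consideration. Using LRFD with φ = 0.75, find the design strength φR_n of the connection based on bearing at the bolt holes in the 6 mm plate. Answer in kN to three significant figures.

504 kN

Per bolt r_n = 1.5 l_c t F_u ≤ 3.0 d t F_u; upper limit = 3.0 × 27 × 6 × 410 / 1000 = 199.3 kN.
Edge bolt: l_c = 35 − 30/2 = 20 mm → 1.5 × 20 × 6 × 410 / 1000 = 73.8 → r_n = 73.8 kN.
Interior bolts: l_c = 90 − 30 = 60 mm → 1.5 × 60 × 6 × 410 / 1000 = 221.4 → r_n = 199.3 kN.
R_n = 1 × 73.8 + 3 × 199.3 = 671.6 kN.
Design strength φR_n = 0.75 × 671.6 = 504 kN.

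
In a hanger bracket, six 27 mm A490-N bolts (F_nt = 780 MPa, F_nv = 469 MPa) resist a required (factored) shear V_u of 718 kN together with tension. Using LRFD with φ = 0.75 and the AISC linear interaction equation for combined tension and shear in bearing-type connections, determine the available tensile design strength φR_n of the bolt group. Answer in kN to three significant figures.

1420 kN

A_b = π·27²/4 = 572.6 mm²; f_rv = 718 × 1000 / (6 × 572.6) = 209 MPa.
F'_nt = 1.3 F_nt − (F_nt / φF_nv) f_rv = 1.3·780 − (780/(0.75·469))·209 = 550.5 MPa, capped at F_nt → F'_nt = 550.5 MPa.
R_n = F'_nt · A_b · n = 550.5 × 572.6 × 6 / 1000 = 1891 kN.
Design strength φR_n = 0.75 × 1891 = 1420 kN.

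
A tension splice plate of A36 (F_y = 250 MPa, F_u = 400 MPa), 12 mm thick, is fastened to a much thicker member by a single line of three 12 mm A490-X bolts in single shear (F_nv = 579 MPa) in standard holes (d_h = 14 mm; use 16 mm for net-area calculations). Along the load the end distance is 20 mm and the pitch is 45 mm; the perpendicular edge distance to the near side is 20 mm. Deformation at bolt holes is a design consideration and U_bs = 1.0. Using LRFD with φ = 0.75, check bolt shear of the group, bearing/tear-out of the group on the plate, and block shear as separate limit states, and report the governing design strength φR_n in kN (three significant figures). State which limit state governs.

147 kN (bolt shear governs)

Bolt shear: A_b = π·12²/4 = 113.1 mm²; R_n = 579 × 113.1 × 3 × 1 / 1000 = 196.5 kN → 0.75 × 196.5 = 147 kN.
Bearing: edge l_c = 13, r_n = 74.88 kN; interior l_c = 31, r_n = 138.2 kN; R_n = 74.88 + 2·138.2 = 351.4 kN → 264 kN.
Block shear: A_gv = 1320, A_nv = 840, A_nt = 144 mm²; R_n = min(0.6F_uA_nv, 0.6F_yA_gv) + U_bs·F_u·A_nt = 255.6 kN → 192 kN.
Bolt shear governs: 147 kN.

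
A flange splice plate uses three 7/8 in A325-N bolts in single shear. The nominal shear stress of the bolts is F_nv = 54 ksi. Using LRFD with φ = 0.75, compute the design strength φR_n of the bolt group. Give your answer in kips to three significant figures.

73.1 kips

A_b = π × 0.875² / 4 = 0.6013 in².
R_n = F_nv · A_b · n · n_s = 54 × 0.6013 × 3 × 1 = 97.41 kips.
Design strength φR_n = 0.75 × 97.41 = 73.1 kips.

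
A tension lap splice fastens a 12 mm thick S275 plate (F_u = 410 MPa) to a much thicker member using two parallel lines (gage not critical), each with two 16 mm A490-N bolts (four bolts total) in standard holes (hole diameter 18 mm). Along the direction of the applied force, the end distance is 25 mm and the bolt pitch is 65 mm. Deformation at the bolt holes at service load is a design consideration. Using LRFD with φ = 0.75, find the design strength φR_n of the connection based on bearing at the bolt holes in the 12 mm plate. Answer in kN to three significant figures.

Per bolt r_n = 1.2 l_c t F_u ≤ 2.4 d t F_u; upper limit = 2.4 × 16 × 12 × 410 / 1000 = 188.9 kN.
Edge bolt: l_c = 25 − 18/2 = 16 mm → 1.2 × 16 × 12 × 410 / 1000 = 94.46 → r_n = 94.46 kN.
Interior bolts: l_c = 65 − 18 = 47 mm → 1.2 × 47 × 12 × 410 / 1000 = 277.5 → r_n = 188.9 kN.
R_n = 2 × 94.46 + 2 × 188.9 = 566.8 kN.
Design strength φR_n = 0.75 × 566.8 = 425 kN.

425 kN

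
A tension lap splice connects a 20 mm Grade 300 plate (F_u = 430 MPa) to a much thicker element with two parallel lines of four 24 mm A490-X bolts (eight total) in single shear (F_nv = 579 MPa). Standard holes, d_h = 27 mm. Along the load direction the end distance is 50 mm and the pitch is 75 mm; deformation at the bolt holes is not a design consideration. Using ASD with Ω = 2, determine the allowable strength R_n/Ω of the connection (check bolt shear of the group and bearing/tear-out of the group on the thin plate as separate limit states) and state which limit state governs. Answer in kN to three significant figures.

1050 kN (bolt shear governs)

Bolt shear: A_b = π·24²/4 = 452.4 mm²; R_n = 579 × 452.4 × 8 × 1 / 1000 = 2095 kN → 2095 / 2 = 1050 kN.
Bearing (1.5 l_c t F_u ≤ 3.0 d t F_u): upper limit = 3.0·24·20·430 / 1000 = 619.2 kN.
  Edge l_c = 50 − 27/2 = 36.5 → r_n = 470.9 kN; interior l_c = 75 − 27 = 48 → r_n = 619.2 kN.
  R_n,bearing = 2·470.9 + 6·619.2 = 4657 kN → 4657 / 2 = 2330 kN.
Bolt shear governs: 1050 kN.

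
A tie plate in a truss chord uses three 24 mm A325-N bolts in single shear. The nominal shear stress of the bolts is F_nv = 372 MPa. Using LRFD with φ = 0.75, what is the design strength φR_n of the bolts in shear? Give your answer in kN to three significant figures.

379 kN

A_b = π × 24² / 4 = 452.4 mm².
R_n = F_nv · A_b · n · n_s = 372 × 452.4 × 3 × 1 / 1000 = 504.9 kN.
Design strength φR_n = 0.75 × 504.9 = 379 kN.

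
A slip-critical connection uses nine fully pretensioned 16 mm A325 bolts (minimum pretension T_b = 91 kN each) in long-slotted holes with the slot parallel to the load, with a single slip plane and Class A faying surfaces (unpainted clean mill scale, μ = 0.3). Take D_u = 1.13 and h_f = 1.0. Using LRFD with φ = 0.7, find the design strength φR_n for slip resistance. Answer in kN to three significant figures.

194 kN

R_n = μ · D_u · h_f · T_b · n_s · n_b = 0.3 × 1.13 × 1.0 × 91 × 1 × 9 = 277.6 kN.
Design strength φR_n = 0.7 × 277.6 = 194 kN.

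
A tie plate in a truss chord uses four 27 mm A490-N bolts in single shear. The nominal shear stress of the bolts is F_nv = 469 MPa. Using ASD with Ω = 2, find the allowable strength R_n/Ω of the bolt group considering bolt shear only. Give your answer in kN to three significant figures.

A_b = π × 27² / 4 = 572.6 mm².
R_n = F_nv · A_b · n · n_s = 469 × 572.6 × 4 × 1 / 1000 = 1074 kN.
Allowable strength R_n/Ω = 1074 / 2 = 537 kN.

537 kN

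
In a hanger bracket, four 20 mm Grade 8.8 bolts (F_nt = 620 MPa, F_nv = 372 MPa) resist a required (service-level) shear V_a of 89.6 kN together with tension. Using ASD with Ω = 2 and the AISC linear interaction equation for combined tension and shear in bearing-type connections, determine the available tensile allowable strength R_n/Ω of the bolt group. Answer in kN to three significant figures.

357 kN

A_b = π·20²/4 = 314.2 mm²; f_rv = 89.6 × 1000 / (4 × 314.2) = 71.3 MPa.
F'_nt = 1.3 F_nt − (Ω F_nt / F_nv) f_rv = 1.3·620 − (2·620/372)·71.3 = 568.3 MPa, capped at F_nt → F'_nt = 568.3 MPa.
R_n = F'_nt · A_b · n = 568.3 × 314.2 × 4 / 1000 = 714.2 kN.
Allowable strength R_n/Ω = 714.2 / 2 = 357 kN.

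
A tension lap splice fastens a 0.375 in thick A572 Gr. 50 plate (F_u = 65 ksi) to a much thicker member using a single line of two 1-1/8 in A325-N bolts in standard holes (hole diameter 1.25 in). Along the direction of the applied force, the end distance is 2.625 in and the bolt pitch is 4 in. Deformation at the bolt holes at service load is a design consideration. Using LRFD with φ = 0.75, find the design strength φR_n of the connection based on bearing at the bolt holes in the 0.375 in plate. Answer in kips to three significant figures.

Per bolt r_n = 1.2 l_c t F_u ≤ 2.4 d t F_u; upper limit = 2.4 × 1.125 × 0.375 × 65 = 65.81 kips.
Edge bolt: l_c = 2.625 − 1.25/2 = 2 in → 1.2 × 2 × 0.375 × 65 = 58.5 → r_n = 58.5 kips.
Interior bolts: l_c = 4 − 1.25 = 2.75 in → 1.2 × 2.75 × 0.375 × 65 = 80.44 → r_n = 65.81 kips.
R_n = 1 × 58.5 + 1 × 65.81 = 124.3 kips.
Design strength φR_n = 0.75 × 124.3 = 93.2 kips.

93.2 kips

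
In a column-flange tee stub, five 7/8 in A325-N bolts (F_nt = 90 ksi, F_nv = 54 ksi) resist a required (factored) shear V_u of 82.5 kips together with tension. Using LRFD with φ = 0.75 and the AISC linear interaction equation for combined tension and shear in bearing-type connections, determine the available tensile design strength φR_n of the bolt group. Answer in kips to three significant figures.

A_b = π·0.875²/4 = 0.6013 in²; f_rv = 82.5 / (5 × 0.6013) = 27.44 ksi.
F'_nt = 1.3 F_nt − (F_nt / φF_nv) f_rv = 1.3·90 − (90/(0.75·54))·27.44 = 56.02 ksi, capped at F_nt → F'_nt = 56.02 ksi.
R_n = F'_nt · A_b · n = 56.02 × 0.6013 × 5 = 168.4 kips.
Design strength φR_n = 0.75 × 168.4 = 126 kips.

126 kips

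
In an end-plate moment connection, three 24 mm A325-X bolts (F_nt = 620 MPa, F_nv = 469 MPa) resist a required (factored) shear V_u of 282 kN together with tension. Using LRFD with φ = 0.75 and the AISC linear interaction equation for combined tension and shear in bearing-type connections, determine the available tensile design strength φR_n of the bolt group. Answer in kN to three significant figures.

448 kN

A_b = π·24²/4 = 452.4 mm²; f_rv = 282 × 1000 / (3 × 452.4) = 207.8 MPa.
F'_nt = 1.3 F_nt − (F_nt / φF_nv) f_rv = 1.3·620 − (620/(0.75·469))·207.8 = 439.8 MPa, capped at F_nt → F'_nt = 439.8 MPa.
R_n = F'_nt · A_b · n = 439.8 × 452.4 × 3 / 1000 = 596.8 kN.
Design strength φR_n = 0.75 × 596.8 = 448 kN.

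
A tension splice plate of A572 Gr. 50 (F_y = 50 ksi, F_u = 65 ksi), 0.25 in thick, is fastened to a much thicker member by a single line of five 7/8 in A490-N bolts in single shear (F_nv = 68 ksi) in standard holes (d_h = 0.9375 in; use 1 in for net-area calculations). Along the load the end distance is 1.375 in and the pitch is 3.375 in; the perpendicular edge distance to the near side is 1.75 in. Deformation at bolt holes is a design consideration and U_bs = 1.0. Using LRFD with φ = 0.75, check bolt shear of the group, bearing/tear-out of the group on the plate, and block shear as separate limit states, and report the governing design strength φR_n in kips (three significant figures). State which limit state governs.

Bolt shear: A_b = π·0.875²/4 = 0.6013 in²; R_n = 68 × 0.6013 × 5 × 1 = 204.4 kips → 0.75 × 204.4 = 153 kips.
Bearing: edge l_c = 0.9062, r_n = 17.67 kips; interior l_c = 2.438, r_n = 34.12 kips; R_n = 17.67 + 4·34.12 = 154.2 kips → 116 kips.
Block shear: A_gv = 3.719, A_nv = 2.594, A_nt = 0.3125 in²; R_n = min(0.6F_uA_nv, 0.6F_yA_gv) + U_bs·F_u·A_nt = 121.5 kips → 91.1 kips.
Block shear governs: 91.1 kips.

91.1 kips (block shear governs)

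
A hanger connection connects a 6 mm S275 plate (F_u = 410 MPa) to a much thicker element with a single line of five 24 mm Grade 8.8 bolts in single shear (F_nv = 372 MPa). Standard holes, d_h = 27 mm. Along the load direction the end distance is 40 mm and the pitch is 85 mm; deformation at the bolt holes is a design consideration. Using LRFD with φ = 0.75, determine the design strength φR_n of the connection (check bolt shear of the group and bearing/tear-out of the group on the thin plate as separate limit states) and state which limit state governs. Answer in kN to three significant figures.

484 kN (bearing governs)

Bolt shear: A_b = π·24²/4 = 452.4 mm²; R_n = 372 × 452.4 × 5 × 1 / 1000 = 841.4 kN → 0.75 × 841.4 = 631 kN.
Bearing (1.2 l_c t F_u ≤ 2.4 d t F_u): upper limit = 2.4·24·6·410 / 1000 = 141.7 kN.
  Edge l_c = 40 − 27/2 = 26.5 → r_n = 78.23 kN; interior l_c = 85 − 27 = 58 → r_n = 141.7 kN.
  R_n,bearing = 1·78.23 + 4·141.7 = 645 kN → 0.75 × 645 = 484 kN.
Bearing governs: 484 kN.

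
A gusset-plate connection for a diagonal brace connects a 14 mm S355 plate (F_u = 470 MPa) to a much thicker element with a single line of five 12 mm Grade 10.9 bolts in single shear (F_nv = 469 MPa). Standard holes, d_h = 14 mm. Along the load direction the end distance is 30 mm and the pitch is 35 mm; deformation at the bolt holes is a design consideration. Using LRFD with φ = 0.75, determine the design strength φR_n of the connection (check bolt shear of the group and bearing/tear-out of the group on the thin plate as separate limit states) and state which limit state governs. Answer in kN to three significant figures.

199 kN (bolt shear governs)

Bolt shear: A_b = π·12²/4 = 113.1 mm²; R_n = 469 × 113.1 × 5 × 1 / 1000 = 265.2 kN → 0.75 × 265.2 = 199 kN.
Bearing (1.2 l_c t F_u ≤ 2.4 d t F_u): upper limit = 2.4·12·14·470 / 1000 = 189.5 kN.
  Edge l_c = 30 − 14/2 = 23 → r_n = 181.6 kN; interior l_c = 35 − 14 = 21 → r_n = 165.8 kN.
  R_n,bearing = 1·181.6 + 4·165.8 = 844.9 kN → 0.75 × 844.9 = 634 kN.
Bolt shear governs: 199 kN.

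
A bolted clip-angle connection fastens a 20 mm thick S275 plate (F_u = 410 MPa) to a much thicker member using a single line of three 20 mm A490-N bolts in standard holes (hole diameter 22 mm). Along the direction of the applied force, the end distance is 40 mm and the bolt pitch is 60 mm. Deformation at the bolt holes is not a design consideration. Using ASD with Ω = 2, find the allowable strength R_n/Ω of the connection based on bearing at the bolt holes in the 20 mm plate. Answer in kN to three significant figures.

Per bolt r_n = 1.5 l_c t F_u ≤ 3.0 d t F_u; upper limit = 3.0 × 20 × 20 × 410 / 1000 = 492 kN.
Edge bolt: l_c = 40 − 22/2 = 29 mm → 1.5 × 29 × 20 × 410 / 1000 = 356.7 → r_n = 356.7 kN.
Interior bolts: l_c = 60 − 22 = 38 mm → 1.5 × 38 × 20 × 410 / 1000 = 467.4 → r_n = 467.4 kN.
R_n = 1 × 356.7 + 2 × 467.4 = 1292 kN.
Allowable strength R_n/Ω = 1292 / 2 = 646 kN.

646 kN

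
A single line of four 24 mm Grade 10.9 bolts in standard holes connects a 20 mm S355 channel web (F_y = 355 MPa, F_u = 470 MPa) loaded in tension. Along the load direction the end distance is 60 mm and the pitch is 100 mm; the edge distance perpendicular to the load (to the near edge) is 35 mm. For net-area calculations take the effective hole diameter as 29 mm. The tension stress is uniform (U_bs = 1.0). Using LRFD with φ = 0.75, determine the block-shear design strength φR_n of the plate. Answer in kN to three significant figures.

1240 kN

Shear plane L_v = 60 + 3·100 = 360 mm; A_gv = 360 × 20 = 7200 mm².
A_nv = (360 − 3.5·29) × 20 = 5170 mm².
A_nt = (35 − 0.5·29) × 20 = 410 mm².
0.6 F_u A_nv = 1458 kN; 0.6 F_y A_gv = 1534 kN → shear rupture governs the shear term.
R_n = 1458 + 1.0 × 470 × 410 / 1000 = 1651 kN.
Design strength φR_n = 0.75 × 1651 = 1240 kN.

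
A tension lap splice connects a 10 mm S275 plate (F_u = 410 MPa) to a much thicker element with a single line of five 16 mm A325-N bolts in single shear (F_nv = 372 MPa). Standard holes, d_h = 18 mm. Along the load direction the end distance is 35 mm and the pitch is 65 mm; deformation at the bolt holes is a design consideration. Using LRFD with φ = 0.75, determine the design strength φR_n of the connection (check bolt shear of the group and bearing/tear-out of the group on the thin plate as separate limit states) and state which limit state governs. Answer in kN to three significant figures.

Bolt shear: A_b = π·16²/4 = 201.1 mm²; R_n = 372 × 201.1 × 5 × 1 / 1000 = 374 kN → 0.75 × 374 = 280 kN.
Bearing (1.2 l_c t F_u ≤ 2.4 d t F_u): upper limit = 2.4·16·10·410 / 1000 = 157.4 kN.
  Edge l_c = 35 − 18/2 = 26 → r_n = 127.9 kN; interior l_c = 65 − 18 = 47 → r_n = 157.4 kN.
  R_n,bearing = 1·127.9 + 4·157.4 = 757.7 kN → 0.75 × 757.7 = 568 kN.
Bolt shear governs: 280 kN.

280 kN (bolt shear governs)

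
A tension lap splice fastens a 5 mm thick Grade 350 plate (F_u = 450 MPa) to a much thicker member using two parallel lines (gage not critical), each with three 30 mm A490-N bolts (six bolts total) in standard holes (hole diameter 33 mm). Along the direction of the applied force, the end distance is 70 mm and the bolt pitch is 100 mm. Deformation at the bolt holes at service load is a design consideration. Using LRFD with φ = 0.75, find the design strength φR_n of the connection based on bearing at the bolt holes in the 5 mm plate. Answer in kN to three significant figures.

703 kN

Per bolt r_n = 1.2 l_c t F_u ≤ 2.4 d t F_u; upper limit = 2.4 × 30 × 5 × 450 / 1000 = 162 kN.
Edge bolt: l_c = 70 − 33/2 = 53.5 mm → 1.2 × 53.5 × 5 × 450 / 1000 = 144.5 → r_n = 144.5 kN.
Interior bolts: l_c = 100 − 33 = 67 mm → 1.2 × 67 × 5 × 450 / 1000 = 180.9 → r_n = 162 kN.
R_n = 2 × 144.5 + 4 × 162 = 936.9 kN.
Design strength φR_n = 0.75 × 936.9 = 703 kN.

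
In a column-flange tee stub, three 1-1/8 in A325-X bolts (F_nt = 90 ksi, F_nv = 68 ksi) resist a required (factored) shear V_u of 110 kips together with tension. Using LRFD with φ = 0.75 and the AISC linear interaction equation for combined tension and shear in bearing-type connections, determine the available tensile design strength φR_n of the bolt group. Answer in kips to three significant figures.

A_b = π·1.125²/4 = 0.994 in²; f_rv = 110 / (3 × 0.994) = 36.89 ksi.
F'_nt = 1.3 F_nt − (F_nt / φF_nv) f_rv = 1.3·90 − (90/(0.75·68))·36.89 = 51.9 ksi, capped at F_nt → F'_nt = 51.9 ksi.
R_n = F'_nt · A_b · n = 51.9 × 0.994 × 3 = 154.8 kips.
Design strength φR_n = 0.75 × 154.8 = 116 kips.

116 kips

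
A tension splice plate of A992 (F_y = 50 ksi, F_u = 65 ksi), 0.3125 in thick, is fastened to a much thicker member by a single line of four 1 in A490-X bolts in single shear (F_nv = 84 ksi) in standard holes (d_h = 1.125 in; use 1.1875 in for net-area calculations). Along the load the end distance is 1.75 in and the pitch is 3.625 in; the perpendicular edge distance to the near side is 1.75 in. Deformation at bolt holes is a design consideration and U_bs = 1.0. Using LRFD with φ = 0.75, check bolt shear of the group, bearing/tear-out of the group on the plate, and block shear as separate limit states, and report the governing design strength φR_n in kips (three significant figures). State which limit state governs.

95 kips (block shear governs)

Bolt shear: A_b = π·1²/4 = 0.7854 in²; R_n = 84 × 0.7854 × 4 × 1 = 263.9 kips → 0.75 × 263.9 = 198 kips.
Bearing: edge l_c = 1.188, r_n = 28.95 kips; interior l_c = 2.5, r_n = 48.75 kips; R_n = 28.95 + 3·48.75 = 175.2 kips → 131 kips.
Block shear: A_gv = 3.945, A_nv = 2.646, A_nt = 0.3613 in²; R_n = min(0.6F_uA_nv, 0.6F_yA_gv) + U_bs·F_u·A_nt = 126.7 kips → 95 kips.
Block shear governs: 95 kips.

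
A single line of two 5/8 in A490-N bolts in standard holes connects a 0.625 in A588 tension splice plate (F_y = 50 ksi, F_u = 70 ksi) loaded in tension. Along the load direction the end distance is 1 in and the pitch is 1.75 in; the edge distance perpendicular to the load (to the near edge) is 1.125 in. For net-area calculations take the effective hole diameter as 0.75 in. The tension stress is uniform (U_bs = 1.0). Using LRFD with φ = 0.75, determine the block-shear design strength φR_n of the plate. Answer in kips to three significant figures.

Shear plane L_v = 1 + 1·1.75 = 2.75 in; A_gv = 2.75 × 0.625 = 1.719 in².
A_nv = (2.75 − 1.5·0.75) × 0.625 = 1.016 in².
A_nt = (1.125 − 0.5·0.75) × 0.625 = 0.4688 in².
0.6 F_u A_nv = 42.66 kips; 0.6 F_y A_gv = 51.56 kips → shear rupture governs the shear term.
R_n = 42.66 + 1.0 × 70 × 0.4688 = 75.47 kips.
Design strength φR_n = 0.75 × 75.47 = 56.6 kips.

56.6 kips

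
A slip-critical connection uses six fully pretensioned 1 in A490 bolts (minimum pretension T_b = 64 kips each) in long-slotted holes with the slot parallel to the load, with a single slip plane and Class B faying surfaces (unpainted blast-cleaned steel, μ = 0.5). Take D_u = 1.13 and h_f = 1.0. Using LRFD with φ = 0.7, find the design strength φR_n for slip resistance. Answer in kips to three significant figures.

152 kips

R_n = μ · D_u · h_f · T_b · n_s · n_b = 0.5 × 1.13 × 1.0 × 64 × 1 × 6 = 217 kips.
Design strength φR_n = 0.7 × 217 = 152 kips.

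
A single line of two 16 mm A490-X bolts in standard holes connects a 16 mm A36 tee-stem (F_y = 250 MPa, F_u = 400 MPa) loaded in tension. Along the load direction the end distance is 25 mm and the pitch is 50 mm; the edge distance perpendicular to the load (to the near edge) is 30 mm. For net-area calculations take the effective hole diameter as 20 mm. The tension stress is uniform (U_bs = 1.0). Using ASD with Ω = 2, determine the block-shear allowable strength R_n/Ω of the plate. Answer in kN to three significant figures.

Shear plane L_v = 25 + 1·50 = 75 mm; A_gv = 75 × 16 = 1200 mm².
A_nv = (75 − 1.5·20) × 16 = 720 mm².
A_nt = (30 − 0.5·20) × 16 = 320 mm².
0.6 F_u A_nv = 172.8 kN; 0.6 F_y A_gv = 180 kN → shear rupture governs the shear term.
R_n = 172.8 + 1.0 × 400 × 320 / 1000 = 300.8 kN.
Allowable strength R_n/Ω = 300.8 / 2 = 150 kN.

150 kN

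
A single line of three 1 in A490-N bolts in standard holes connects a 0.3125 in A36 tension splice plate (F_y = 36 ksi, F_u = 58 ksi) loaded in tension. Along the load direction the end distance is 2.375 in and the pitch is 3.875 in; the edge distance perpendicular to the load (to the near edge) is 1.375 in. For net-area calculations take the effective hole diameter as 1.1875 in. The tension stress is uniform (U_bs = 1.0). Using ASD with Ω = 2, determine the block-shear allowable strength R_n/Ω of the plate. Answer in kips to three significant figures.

Shear plane L_v = 2.375 + 2·3.875 = 10.12 in; A_gv = 10.12 × 0.3125 = 3.164 in².
A_nv = (10.12 − 2.5·1.1875) × 0.3125 = 2.236 in².
A_nt = (1.375 − 0.5·1.1875) × 0.3125 = 0.2441 in².
0.6 F_u A_nv = 77.82 kips; 0.6 F_y A_gv = 68.34 kips → shear yielding governs the shear term.
R_n = 68.34 + 1.0 × 58 × 0.2441 = 82.5 kips.
Allowable strength R_n/Ω = 82.5 / 2 = 41.3 kips.

41.3 kips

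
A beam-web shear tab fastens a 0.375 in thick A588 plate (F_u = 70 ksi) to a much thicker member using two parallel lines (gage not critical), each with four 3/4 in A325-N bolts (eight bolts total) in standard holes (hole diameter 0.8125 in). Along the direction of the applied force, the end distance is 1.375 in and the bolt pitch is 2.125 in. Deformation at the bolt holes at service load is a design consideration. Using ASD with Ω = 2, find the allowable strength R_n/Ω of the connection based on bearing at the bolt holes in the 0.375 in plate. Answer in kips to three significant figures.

Per bolt r_n = 1.2 l_c t F_u ≤ 2.4 d t F_u; upper limit = 2.4 × 0.75 × 0.375 × 70 = 47.25 kips.
Edge bolt: l_c = 1.375 − 0.8125/2 = 0.9688 in → 1.2 × 0.9688 × 0.375 × 70 = 30.52 → r_n = 30.52 kips.
Interior bolts: l_c = 2.125 − 0.8125 = 1.312 in → 1.2 × 1.312 × 0.375 × 70 = 41.34 → r_n = 41.34 kips.
R_n = 2 × 30.52 + 6 × 41.34 = 309.1 kips.
Allowable strength R_n/Ω = 309.1 / 2 = 155 kips.

155 kips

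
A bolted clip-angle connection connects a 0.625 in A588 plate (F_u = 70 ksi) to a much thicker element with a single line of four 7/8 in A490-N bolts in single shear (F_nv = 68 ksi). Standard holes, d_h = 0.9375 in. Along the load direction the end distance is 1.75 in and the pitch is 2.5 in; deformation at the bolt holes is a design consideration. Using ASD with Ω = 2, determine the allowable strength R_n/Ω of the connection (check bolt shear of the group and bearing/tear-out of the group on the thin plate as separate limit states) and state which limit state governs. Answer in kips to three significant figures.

81.8 kips (bolt shear governs)

Bolt shear: A_b = π·0.875²/4 = 0.6013 in²; R_n = 68 × 0.6013 × 4 × 1 = 163.6 kips → 163.6 / 2 = 81.8 kips.
Bearing (1.2 l_c t F_u ≤ 2.4 d t F_u): upper limit = 2.4·0.875·0.625·70 = 91.88 kips.
  Edge l_c = 1.75 − 0.9375/2 = 1.281 → r_n = 67.27 kips; interior l_c = 2.5 − 0.9375 = 1.562 → r_n = 82.03 kips.
  R_n,bearing = 1·67.27 + 3·82.03 = 313.4 kips → 313.4 / 2 = 157 kips.
Bolt shear governs: 81.8 kips.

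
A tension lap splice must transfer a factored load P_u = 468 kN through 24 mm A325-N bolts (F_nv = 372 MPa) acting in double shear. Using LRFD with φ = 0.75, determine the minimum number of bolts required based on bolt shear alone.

2 bolts

A_b = π·24²/4 = 452.4 mm².
Per-bolt design strength φR_n = 0.75 × 372 × 452.4 × 2 / 1000 = 252.4 kN.
n ≥ 468 / 252.4 = 1.854 → use 2 bolts.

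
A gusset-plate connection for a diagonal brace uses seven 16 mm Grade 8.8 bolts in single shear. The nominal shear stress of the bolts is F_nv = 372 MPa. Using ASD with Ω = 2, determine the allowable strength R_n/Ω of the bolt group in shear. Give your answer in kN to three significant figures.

A_b = π × 16² / 4 = 201.1 mm².
R_n = F_nv · A_b · n · n_s = 372 × 201.1 × 7 × 1 / 1000 = 523.6 kN.
Allowable strength R_n/Ω = 523.6 / 2 = 262 kN.

262 kN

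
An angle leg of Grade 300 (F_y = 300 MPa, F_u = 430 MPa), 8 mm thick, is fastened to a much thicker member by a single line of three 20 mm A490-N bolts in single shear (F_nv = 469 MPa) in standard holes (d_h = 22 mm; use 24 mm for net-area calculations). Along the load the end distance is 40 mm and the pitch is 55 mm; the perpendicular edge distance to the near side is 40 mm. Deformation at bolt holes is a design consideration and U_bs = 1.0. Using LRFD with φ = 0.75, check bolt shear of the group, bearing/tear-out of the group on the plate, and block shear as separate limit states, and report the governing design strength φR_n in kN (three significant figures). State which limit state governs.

Bolt shear: A_b = π·20²/4 = 314.2 mm²; R_n = 469 × 314.2 × 3 × 1 / 1000 = 442 kN → 0.75 × 442 = 332 kN.
Bearing: edge l_c = 29, r_n = 119.7 kN; interior l_c = 33, r_n = 136.2 kN; R_n = 119.7 + 2·136.2 = 392.2 kN → 294 kN.
Block shear: A_gv = 1200, A_nv = 720, A_nt = 224 mm²; R_n = min(0.6F_uA_nv, 0.6F_yA_gv) + U_bs·F_u·A_nt = 282.1 kN → 212 kN.
Block shear governs: 212 kN.

212 kN (block shear governs)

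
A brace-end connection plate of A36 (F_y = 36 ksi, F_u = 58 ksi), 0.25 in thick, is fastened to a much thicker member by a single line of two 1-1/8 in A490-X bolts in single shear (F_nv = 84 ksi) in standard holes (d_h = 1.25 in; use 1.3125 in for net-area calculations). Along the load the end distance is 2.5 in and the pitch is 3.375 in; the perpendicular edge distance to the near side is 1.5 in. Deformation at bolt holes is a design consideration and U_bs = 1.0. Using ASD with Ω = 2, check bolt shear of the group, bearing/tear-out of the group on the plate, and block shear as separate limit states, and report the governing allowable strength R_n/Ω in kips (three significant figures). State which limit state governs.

22 kips (block shear governs)

Bolt shear: A_b = π·1.125²/4 = 0.994 in²; R_n = 84 × 0.994 × 2 × 1 = 167 kips → 167 / 2 = 83.5 kips.
Bearing: edge l_c = 1.875, r_n = 32.62 kips; interior l_c = 2.125, r_n = 36.97 kips; R_n = 32.62 + 1·36.97 = 69.6 kips → 34.8 kips.
Block shear: A_gv = 1.469, A_nv = 0.9766, A_nt = 0.2109 in²; R_n = min(0.6F_uA_nv, 0.6F_yA_gv) + U_bs·F_u·A_nt = 43.96 kips → 22 kips.
Block shear governs: 22 kips.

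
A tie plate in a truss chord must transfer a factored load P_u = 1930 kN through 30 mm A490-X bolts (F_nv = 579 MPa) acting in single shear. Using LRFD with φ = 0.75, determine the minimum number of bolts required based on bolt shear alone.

7 bolts

A_b = π·30²/4 = 706.9 mm².
Per-bolt design strength φR_n = 0.75 × 579 × 706.9 × 1 / 1000 = 307 kN.
n ≥ 1930 / 307 = 6.288 → use 7 bolts.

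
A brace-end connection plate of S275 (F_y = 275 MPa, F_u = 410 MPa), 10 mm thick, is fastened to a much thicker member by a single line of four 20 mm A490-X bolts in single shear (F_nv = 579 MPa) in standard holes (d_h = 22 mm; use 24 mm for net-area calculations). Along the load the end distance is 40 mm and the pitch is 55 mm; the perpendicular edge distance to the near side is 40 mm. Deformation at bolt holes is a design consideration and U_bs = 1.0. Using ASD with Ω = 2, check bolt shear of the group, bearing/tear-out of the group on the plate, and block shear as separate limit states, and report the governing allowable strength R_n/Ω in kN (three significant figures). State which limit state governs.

Bolt shear: A_b = π·20²/4 = 314.2 mm²; R_n = 579 × 314.2 × 4 × 1 / 1000 = 727.6 kN → 727.6 / 2 = 364 kN.
Bearing: edge l_c = 29, r_n = 142.7 kN; interior l_c = 33, r_n = 162.4 kN; R_n = 142.7 + 3·162.4 = 629.8 kN → 315 kN.
Block shear: A_gv = 2050, A_nv = 1210, A_nt = 280 mm²; R_n = min(0.6F_uA_nv, 0.6F_yA_gv) + U_bs·F_u·A_nt = 412.5 kN → 206 kN.
Block shear governs: 206 kN.

206 kN (block shear governs)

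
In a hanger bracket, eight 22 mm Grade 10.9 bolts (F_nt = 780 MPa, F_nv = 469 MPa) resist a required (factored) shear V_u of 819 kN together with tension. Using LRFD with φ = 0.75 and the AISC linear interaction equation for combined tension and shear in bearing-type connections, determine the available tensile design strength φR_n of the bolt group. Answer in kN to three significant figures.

A_b = π·22²/4 = 380.1 mm²; f_rv = 819 × 1000 / (8 × 380.1) = 269.3 MPa.
F'_nt = 1.3 F_nt − (F_nt / φF_nv) f_rv = 1.3·780 − (780/(0.75·469))·269.3 = 416.8 MPa, capped at F_nt → F'_nt = 416.8 MPa.
R_n = F'_nt · A_b · n = 416.8 × 380.1 × 8 / 1000 = 1268 kN.
Design strength φR_n = 0.75 × 1268 = 951 kN.

951 kN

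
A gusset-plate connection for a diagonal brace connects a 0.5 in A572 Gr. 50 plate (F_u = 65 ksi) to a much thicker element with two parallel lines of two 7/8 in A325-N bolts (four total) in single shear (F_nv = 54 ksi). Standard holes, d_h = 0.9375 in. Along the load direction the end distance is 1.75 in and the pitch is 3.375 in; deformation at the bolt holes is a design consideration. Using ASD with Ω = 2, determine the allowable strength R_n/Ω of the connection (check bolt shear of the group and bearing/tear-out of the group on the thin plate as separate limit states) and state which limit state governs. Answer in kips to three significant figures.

64.9 kips (bolt shear governs)

Bolt shear: A_b = π·0.875²/4 = 0.6013 in²; R_n = 54 × 0.6013 × 4 × 1 = 129.9 kips → 129.9 / 2 = 64.9 kips.
Bearing (1.2 l_c t F_u ≤ 2.4 d t F_u): upper limit = 2.4·0.875·0.5·65 = 68.25 kips.
  Edge l_c = 1.75 − 0.9375/2 = 1.281 → r_n = 49.97 kips; interior l_c = 3.375 − 0.9375 = 2.438 → r_n = 68.25 kips.
  R_n,bearing = 2·49.97 + 2·68.25 = 236.4 kips → 236.4 / 2 = 118 kips.
Bolt shear governs: 64.9 kips.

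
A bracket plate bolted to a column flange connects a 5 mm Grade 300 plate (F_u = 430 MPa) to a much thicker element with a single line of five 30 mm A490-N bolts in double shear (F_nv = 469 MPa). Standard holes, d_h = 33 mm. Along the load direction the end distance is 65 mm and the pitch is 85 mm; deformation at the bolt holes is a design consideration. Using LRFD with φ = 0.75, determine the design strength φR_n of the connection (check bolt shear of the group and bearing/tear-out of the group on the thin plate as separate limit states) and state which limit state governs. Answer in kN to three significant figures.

496 kN (bearing governs)

Bolt shear: A_b = π·30²/4 = 706.9 mm²; R_n = 469 × 706.9 × 5 × 2 / 1000 = 3315 kN → 0.75 × 3315 = 2490 kN.
Bearing (1.2 l_c t F_u ≤ 2.4 d t F_u): upper limit = 2.4·30·5·430 / 1000 = 154.8 kN.
  Edge l_c = 65 − 33/2 = 48.5 → r_n = 125.1 kN; interior l_c = 85 − 33 = 52 → r_n = 134.2 kN.
  R_n,bearing = 1·125.1 + 4·134.2 = 661.8 kN → 0.75 × 661.8 = 496 kN.
Bearing governs: 496 kN.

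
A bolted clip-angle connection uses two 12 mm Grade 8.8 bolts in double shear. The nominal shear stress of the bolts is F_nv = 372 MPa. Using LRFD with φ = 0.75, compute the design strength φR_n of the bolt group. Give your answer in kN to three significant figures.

A_b = π × 12² / 4 = 113.1 mm².
R_n = F_nv · A_b · n · n_s = 372 × 113.1 × 2 × 2 / 1000 = 168.3 kN.
Design strength φR_n = 0.75 × 168.3 = 126 kN.

126 kN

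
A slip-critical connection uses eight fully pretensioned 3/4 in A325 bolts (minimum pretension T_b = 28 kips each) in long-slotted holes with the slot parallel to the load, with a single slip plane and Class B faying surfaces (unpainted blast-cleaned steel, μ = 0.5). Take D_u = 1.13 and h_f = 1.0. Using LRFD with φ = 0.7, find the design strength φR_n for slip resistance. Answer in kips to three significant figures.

88.6 kips

R_n = μ · D_u · h_f · T_b · n_s · n_b = 0.5 × 1.13 × 1.0 × 28 × 1 × 8 = 126.6 kips.
Design strength φR_n = 0.7 × 126.6 = 88.6 kips.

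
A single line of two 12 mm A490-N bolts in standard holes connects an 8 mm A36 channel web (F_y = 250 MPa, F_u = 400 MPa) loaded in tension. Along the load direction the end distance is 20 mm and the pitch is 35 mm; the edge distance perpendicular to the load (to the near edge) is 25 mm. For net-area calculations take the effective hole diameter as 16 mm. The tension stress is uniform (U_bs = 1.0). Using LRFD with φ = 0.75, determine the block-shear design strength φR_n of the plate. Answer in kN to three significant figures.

Shear plane L_v = 20 + 1·35 = 55 mm; A_gv = 55 × 8 = 440 mm².
A_nv = (55 − 1.5·16) × 8 = 248 mm².
A_nt = (25 − 0.5·16) × 8 = 136 mm².
0.6 F_u A_nv = 59.52 kN; 0.6 F_y A_gv = 66 kN → shear rupture governs the shear term.
R_n = 59.52 + 1.0 × 400 × 136 / 1000 = 113.9 kN.
Design strength φR_n = 0.75 × 113.9 = 85.4 kN.

85.4 kN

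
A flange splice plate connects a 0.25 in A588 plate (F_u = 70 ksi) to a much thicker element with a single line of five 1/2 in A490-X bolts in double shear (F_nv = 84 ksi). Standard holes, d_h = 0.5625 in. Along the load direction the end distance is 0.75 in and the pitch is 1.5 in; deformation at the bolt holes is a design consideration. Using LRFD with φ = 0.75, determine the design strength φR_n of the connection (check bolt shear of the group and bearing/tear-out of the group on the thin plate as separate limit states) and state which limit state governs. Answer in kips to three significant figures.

Bolt shear: A_b = π·0.5²/4 = 0.1963 in²; R_n = 84 × 0.1963 × 5 × 2 = 164.9 kips → 0.75 × 164.9 = 124 kips.
Bearing (1.2 l_c t F_u ≤ 2.4 d t F_u): upper limit = 2.4·0.5·0.25·70 = 21 kips.
  Edge l_c = 0.75 − 0.5625/2 = 0.4688 → r_n = 9.844 kips; interior l_c = 1.5 − 0.5625 = 0.9375 → r_n = 19.69 kips.
  R_n,bearing = 1·9.844 + 4·19.69 = 88.59 kips → 0.75 × 88.59 = 66.4 kips.
Bearing governs: 66.4 kips.

66.4 kips (bearing governs)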